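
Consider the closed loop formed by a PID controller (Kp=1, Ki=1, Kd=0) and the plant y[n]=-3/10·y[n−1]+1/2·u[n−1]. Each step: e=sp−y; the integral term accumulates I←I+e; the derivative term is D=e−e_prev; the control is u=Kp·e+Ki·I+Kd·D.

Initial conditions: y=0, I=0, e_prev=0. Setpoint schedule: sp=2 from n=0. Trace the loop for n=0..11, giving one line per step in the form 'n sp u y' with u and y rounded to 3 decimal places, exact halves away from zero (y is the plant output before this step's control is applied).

0 2 4.000 0.000
1 2 2.000 2.000
2 2 5.200 0.400
3 2 2.640 2.480
4 2 5.968 0.576
5 2 2.922 2.811
6 2 6.498 0.617
7 2 2.988 3.064
8 2 6.902 0.575
9 2 2.920 3.279
10 2 7.246 0.476
11 2 2.762 3.480

(exact arithmetic carried between steps; '≈' marks a value shown rounded to 6 d.p. or computed from one; I and e_prev carry over from the previous line; the table rounds u and y to 3 d.p., halves away from zero)
n=0: y=0, sp=2, e=sp−y=2; I=2, D=e−e_prev=2; u=1·2+1·2+0·2=4; next y=-3/10·0+1/2·4=2
n=1: y=2, sp=2, e=sp−y=0; I=2, D=e−e_prev=-2; u=1·0+1·2+0·(-2)=2; next y=-3/10·2+1/2·2=0.4
n=2: y=0.4, sp=2, e=sp−y=1.6; I=3.6, D=e−e_prev=1.6; u=1·1.6+1·3.6+0·1.6=5.2; next y=-3/10·0.4+1/2·5.2=2.48
n=3: y=2.48, sp=2, e=sp−y=-0.48; I=3.12, D=e−e_prev=-2.08; u=1·(-0.48)+1·3.12+0·(-2.08)=2.64; next y=-3/10·2.48+1/2·2.64=0.576
n=4: y=0.576, sp=2, e=sp−y=1.424; I=4.544, D=e−e_prev=1.904; u=1·1.424+1·4.544+0·1.904=5.968; next y=-3/10·0.576+1/2·5.968=2.8112
n=5: y=2.8112, sp=2, e=sp−y=-0.8112; I=3.7328, D=e−e_prev=-2.2352; u=1·(-0.8112)+1·3.7328+0·(-2.2352)=2.9216; next y=-3/10·2.8112+1/2·2.9216=0.61744
n=6: y=0.61744, sp=2, e=sp−y=1.38256; I=5.11536, D=e−e_prev=2.19376; u=1·1.38256+1·5.11536+0·2.19376=6.49792; next y=-3/10·0.61744+1/2·6.49792=3.063728
n=7: y=3.063728, sp=2, e=sp−y=-1.063728; I=4.051632, D=e−e_prev=-2.446288; u=1·(-1.063728)+1·4.051632+0·(-2.446288)=2.987904; next y=-3/10·3.063728+1/2·2.987904≈0.574834
n=8: y≈0.574834, sp=2, e=sp−y≈1.425166; I≈5.476798, D=e−e_prev≈2.488894; u=1·1.425166+1·5.476798+0·2.488894≈6.901965; next y=-3/10·0.574834+1/2·6.901965≈3.278532
n=9: y≈3.278532, sp=2, e=sp−y≈-1.278532; I≈4.198266, D=e−e_prev≈-2.703699; u=1·(-1.278532)+1·4.198266+0·(-2.703699)≈2.919734; next y=-3/10·3.278532+1/2·2.919734≈0.476307
n=10: y≈0.476307, sp=2, e=sp−y≈1.523693; I≈5.721959, D=e−e_prev≈2.802225; u=1·1.523693+1·5.721959+0·2.802225≈7.245652; next y=-3/10·0.476307+1/2·7.245652≈3.479934
n=11: y≈3.479934, sp=2, e=sp−y≈-1.479934; I≈4.242025, D=e−e_prev≈-3.003627; u=1·(-1.479934)+1·4.242025+0·(-3.003627)≈2.762091; next y=-3/10·3.479934+1/2·2.762091≈0.337066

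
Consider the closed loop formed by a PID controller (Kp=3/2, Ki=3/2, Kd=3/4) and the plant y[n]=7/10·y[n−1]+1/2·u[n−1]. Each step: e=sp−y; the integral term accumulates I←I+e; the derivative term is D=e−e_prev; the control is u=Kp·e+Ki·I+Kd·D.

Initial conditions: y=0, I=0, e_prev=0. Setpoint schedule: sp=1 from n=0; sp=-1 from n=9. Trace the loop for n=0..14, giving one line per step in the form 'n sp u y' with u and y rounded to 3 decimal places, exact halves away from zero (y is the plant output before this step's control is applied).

(exact arithmetic carried between steps; '≈' marks a value shown rounded to 6 d.p. or computed from one; I and e_prev carry over from the previous line; the table rounds u and y to 3 d.p., halves away from zero)
n=0: y=0, sp=1, e=sp−y=1; I=1, D=e−e_prev=1; u=3/2·1+3/2·1+3/4·1=3.75; next y=7/10·0+1/2·3.75=1.875
n=1: y=1.875, sp=1, e=sp−y=-0.875; I=0.125, D=e−e_prev=-1.875; u=3/2·(-0.875)+3/2·0.125+3/4·(-1.875)=-2.53125; next y=7/10·1.875+1/2·(-2.53125)=0.046875
n=2: y=0.046875, sp=1, e=sp−y=0.953125; I=1.078125, D=e−e_prev=1.828125; u=3/2·0.953125+3/2·1.078125+3/4·1.828125≈4.417969; next y=7/10·0.046875+1/2·4.417969≈2.241797
n=3: y≈2.241797, sp=1, e=sp−y≈-1.241797; I≈-0.163672, D=e−e_prev≈-2.194922; u=3/2·(-1.241797)+3/2·(-0.163672)+3/4·(-2.194922)≈-3.754395; next y=7/10·2.241797+1/2·(-3.754395)≈-0.307939
n=4: y≈-0.307939, sp=1, e=sp−y≈1.307939; I≈1.144268, D=e−e_prev≈2.549736; u=3/2·1.307939+3/2·1.144268+3/4·2.549736≈5.590613; next y=7/10·(-0.307939)+1/2·5.590613≈2.579749
n=5: y≈2.579749, sp=1, e=sp−y≈-1.579749; I≈-0.435481, D=e−e_prev≈-2.887688; u=3/2·(-1.579749)+3/2·(-0.435481)+3/4·(-2.887688)≈-5.188611; next y=7/10·2.579749+1/2·(-5.188611)≈-0.788481
n=6: y≈-0.788481, sp=1, e=sp−y≈1.788481; I≈1.353000, D=e−e_prev≈3.368230; u=3/2·1.788481+3/2·1.353000+3/4·3.368230≈7.238395; next y=7/10·(-0.788481)+1/2·7.238395≈3.067261
n=7: y≈3.067261, sp=1, e=sp−y≈-2.067261; I≈-0.714260, D=e−e_prev≈-3.855742; u=3/2·(-2.067261)+3/2·(-0.714260)+3/4·(-3.855742)≈-7.064088; next y=7/10·3.067261+1/2·(-7.064088)≈-1.384962
n=8: y≈-1.384962, sp=1, e=sp−y≈2.384962; I≈1.670701, D=e−e_prev≈4.452222; u=3/2·2.384962+3/2·1.670701+3/4·4.452222≈9.422661; next y=7/10·(-1.384962)+1/2·9.422661≈3.741857
n=9: y≈3.741857, sp=-1, e=sp−y≈-4.741857; I≈-3.071156, D=e−e_prev≈-7.126819; u=3/2·(-4.741857)+3/2·(-3.071156)+3/4·(-7.126819)≈-17.064634; next y=7/10·3.741857+1/2·(-17.064634)≈-5.913017
n=10: y≈-5.913017, sp=-1, e=sp−y≈4.913017; I≈1.841861, D=e−e_prev≈9.654874; u=3/2·4.913017+3/2·1.841861+3/4·9.654874≈17.373472; next y=7/10·(-5.913017)+1/2·17.373472≈4.547624
n=11: y≈4.547624, sp=-1, e=sp−y≈-5.547624; I≈-3.705763, D=e−e_prev≈-10.460641; u=3/2·(-5.547624)+3/2·(-3.705763)+3/4·(-10.460641)≈-21.725563; next y=7/10·4.547624+1/2·(-21.725563)≈-7.679444
n=12: y≈-7.679444, sp=-1, e=sp−y≈6.679444; I≈2.973681, D=e−e_prev≈12.227069; u=3/2·6.679444+3/2·2.973681+3/4·12.227069≈23.649989; next y=7/10·(-7.679444)+1/2·23.649989≈6.449384
n=13: y≈6.449384, sp=-1, e=sp−y≈-7.449384; I≈-4.475703, D=e−e_prev≈-14.128828; u=3/2·(-7.449384)+3/2·(-4.475703)+3/4·(-14.128828)≈-28.484250; next y=7/10·6.449384+1/2·(-28.484250)≈-9.727557
n=14: y≈-9.727557, sp=-1, e=sp−y≈8.727557; I≈4.251854, D=e−e_prev≈16.176940; u=3/2·8.727557+3/2·4.251854+3/4·16.176940≈31.601821; next y=7/10·(-9.727557)+1/2·31.601821≈8.991621

0 1 3.750 0.000
1 1 -2.531 1.875
2 1 4.418 0.047
3 1 -3.754 2.242
4 1 5.591 -0.308
5 1 -5.189 2.580
6 1 7.238 -0.788
7 1 -7.064 3.067
8 1 9.423 -1.385
9 -1 -17.065 3.742
10 -1 17.373 -5.913
11 -1 -21.726 4.548
12 -1 23.650 -7.679
13 -1 -28.484 6.449
14 -1 31.602 -9.728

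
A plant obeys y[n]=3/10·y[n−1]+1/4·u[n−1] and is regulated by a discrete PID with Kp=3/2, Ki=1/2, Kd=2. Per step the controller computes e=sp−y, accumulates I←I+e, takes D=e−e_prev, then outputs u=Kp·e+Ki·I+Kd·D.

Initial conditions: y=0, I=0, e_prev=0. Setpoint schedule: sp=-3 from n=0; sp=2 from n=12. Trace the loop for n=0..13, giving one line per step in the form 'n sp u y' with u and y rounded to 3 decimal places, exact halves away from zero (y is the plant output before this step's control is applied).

0 -3 -12.000 0.000
1 -3 4.500 -3.000
2 -3 -14.400 0.225
3 -3 5.468 -3.533
4 -3 -17.140 0.307
5 -3 6.886 -4.193
6 -3 -20.143 0.464
7 -3 8.879 -4.897
8 -3 -23.483 0.751
9 -3 11.522 -5.646
10 -3 -27.277 1.187
11 -3 14.894 -6.463
12 2 -11.666 1.785
13 2 11.600 -2.381

(exact arithmetic carried between steps; '≈' marks a value shown rounded to 6 d.p. or computed from one; I and e_prev carry over from the previous line; the table rounds u and y to 3 d.p., halves away from zero)
n=0: y=0, sp=-3, e=sp−y=-3; I=-3, D=e−e_prev=-3; u=3/2·(-3)+1/2·(-3)+2·(-3)=-12; next y=3/10·0+1/4·(-12)=-3
n=1: y=-3, sp=-3, e=sp−y=0; I=-3, D=e−e_prev=3; u=3/2·0+1/2·(-3)+2·3=4.5; next y=3/10·(-3)+1/4·4.5=0.225
n=2: y=0.225, sp=-3, e=sp−y=-3.225; I=-6.225, D=e−e_prev=-3.225; u=3/2·(-3.225)+1/2·(-6.225)+2·(-3.225)=-14.4; next y=3/10·0.225+1/4·(-14.4)=-3.5325
n=3: y=-3.5325, sp=-3, e=sp−y=0.5325; I=-5.6925, D=e−e_prev=3.7575; u=3/2·0.5325+1/2·(-5.6925)+2·3.7575=5.4675; next y=3/10·(-3.5325)+1/4·5.4675=0.307125
n=4: y=0.307125, sp=-3, e=sp−y=-3.307125; I=-8.999625, D=e−e_prev=-3.839625; u=3/2·(-3.307125)+1/2·(-8.999625)+2·(-3.839625)=-17.13975; next y=3/10·0.307125+1/4·(-17.13975)=-4.1928
n=5: y=-4.1928, sp=-3, e=sp−y=1.1928; I=-7.806825, D=e−e_prev=4.499925; u=3/2·1.1928+1/2·(-7.806825)+2·4.499925≈6.885638; next y=3/10·(-4.1928)+1/4·6.885638≈0.463569
n=6: y≈0.463569, sp=-3, e=sp−y≈-3.463569; I≈-11.270394, D=e−e_prev≈-4.656369; u=3/2·(-3.463569)+1/2·(-11.270394)+2·(-4.656369)≈-20.14329; next y=3/10·0.463569+1/4·(-20.14329)≈-4.896752
n=7: y≈-4.896752, sp=-3, e=sp−y≈1.896752; I≈-9.373643, D=e−e_prev≈5.360321; u=3/2·1.896752+1/2·(-9.373643)+2·5.360321≈8.878948; next y=3/10·(-4.896752)+1/4·8.878948≈0.750712
n=8: y≈0.750712, sp=-3, e=sp−y≈-3.750712; I≈-13.124354, D=e−e_prev≈-5.647463; u=3/2·(-3.750712)+1/2·(-13.124354)+2·(-5.647463)≈-23.483171; next y=3/10·0.750712+1/4·(-23.483171)≈-5.645579
n=9: y≈-5.645579, sp=-3, e=sp−y≈2.645579; I≈-10.478775, D=e−e_prev≈6.396291; u=3/2·2.645579+1/2·(-10.478775)+2·6.396291≈11.521563; next y=3/10·(-5.645579)+1/4·11.521563≈1.186717
n=10: y≈1.186717, sp=-3, e=sp−y≈-4.186717; I≈-14.665492, D=e−e_prev≈-6.832296; u=3/2·(-4.186717)+1/2·(-14.665492)+2·(-6.832296)≈-27.277414; next y=3/10·1.186717+1/4·(-27.277414)≈-6.463338
n=11: y≈-6.463338, sp=-3, e=sp−y≈3.463338; I≈-11.202154, D=e−e_prev≈7.650055; u=3/2·3.463338+1/2·(-11.202154)+2·7.650055≈14.894042; next y=3/10·(-6.463338)+1/4·14.894042≈1.784509
n=12: y≈1.784509, sp=2, e=sp−y≈0.215491; I≈-10.986662, D=e−e_prev≈-3.247847; u=3/2·0.215491+1/2·(-10.986662)+2·(-3.247847)≈-11.665789; next y=3/10·1.784509+1/4·(-11.665789)≈-2.381095
n=13: y≈-2.381095, sp=2, e=sp−y≈4.381095; I≈-6.605568, D=e−e_prev≈4.165604; u=3/2·4.381095+1/2·(-6.605568)+2·4.165604≈11.600065; next y=3/10·(-2.381095)+1/4·11.600065≈2.185688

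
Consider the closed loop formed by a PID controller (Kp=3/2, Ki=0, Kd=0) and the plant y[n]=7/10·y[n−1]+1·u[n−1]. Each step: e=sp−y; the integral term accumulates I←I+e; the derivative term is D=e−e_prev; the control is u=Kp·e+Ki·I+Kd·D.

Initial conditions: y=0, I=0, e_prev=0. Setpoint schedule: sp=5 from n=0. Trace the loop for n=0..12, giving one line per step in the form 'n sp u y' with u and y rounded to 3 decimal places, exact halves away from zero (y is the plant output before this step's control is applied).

0 5 7.500 0.000
1 5 -3.750 7.500
2 5 5.250 1.500
3 5 -1.950 6.300
4 5 3.810 2.460
5 5 -0.798 5.532
6 5 2.888 3.074
7 5 -0.061 5.040
8 5 2.299 3.468
9 5 0.411 4.726
10 5 1.921 3.719
11 5 0.713 4.525
12 5 1.679 3.880

(exact arithmetic carried between steps; '≈' marks a value shown rounded to 6 d.p. or computed from one; I and e_prev carry over from the previous line; the table rounds u and y to 3 d.p., halves away from zero)
n=0: y=0, sp=5, e=sp−y=5; I=5, D=e−e_prev=5; u=3/2·5+0·5+0·5=7.5; next y=7/10·0+1·7.5=7.5
n=1: y=7.5, sp=5, e=sp−y=-2.5; I=2.5, D=e−e_prev=-7.5; u=3/2·(-2.5)+0·2.5+0·(-7.5)=-3.75; next y=7/10·7.5+1·(-3.75)=1.5
n=2: y=1.5, sp=5, e=sp−y=3.5; I=6, D=e−e_prev=6; u=3/2·3.5+0·6+0·6=5.25; next y=7/10·1.5+1·5.25=6.3
n=3: y=6.3, sp=5, e=sp−y=-1.3; I=4.7, D=e−e_prev=-4.8; u=3/2·(-1.3)+0·4.7+0·(-4.8)=-1.95; next y=7/10·6.3+1·(-1.95)=2.46
n=4: y=2.46, sp=5, e=sp−y=2.54; I=7.24, D=e−e_prev=3.84; u=3/2·2.54+0·7.24+0·3.84=3.81; next y=7/10·2.46+1·3.81=5.532
n=5: y=5.532, sp=5, e=sp−y=-0.532; I=6.708, D=e−e_prev=-3.072; u=3/2·(-0.532)+0·6.708+0·(-3.072)=-0.798; next y=7/10·5.532+1·(-0.798)=3.0744
n=6: y=3.0744, sp=5, e=sp−y=1.9256; I=8.6336, D=e−e_prev=2.4576; u=3/2·1.9256+0·8.6336+0·2.4576=2.8884; next y=7/10·3.0744+1·2.8884=5.04048
n=7: y=5.04048, sp=5, e=sp−y=-0.04048; I=8.59312, D=e−e_prev=-1.96608; u=3/2·(-0.04048)+0·8.59312+0·(-1.96608)=-0.06072; next y=7/10·5.04048+1·(-0.06072)=3.467616
n=8: y=3.467616, sp=5, e=sp−y=1.532384; I=10.125504, D=e−e_prev=1.572864; u=3/2·1.532384+0·10.125504+0·1.572864=2.298576; next y=7/10·3.467616+1·2.298576≈4.725907
n=9: y≈4.725907, sp=5, e=sp−y≈0.274093; I≈10.399597, D=e−e_prev≈-1.258291; u=3/2·0.274093+0·10.399597+0·(-1.258291)≈0.411139; next y=7/10·4.725907+1·0.411139≈3.719274
n=10: y≈3.719274, sp=5, e=sp−y≈1.280726; I≈11.680323, D=e−e_prev≈1.006633; u=3/2·1.280726+0·11.680323+0·1.006633≈1.921089; next y=7/10·3.719274+1·1.921089≈4.524581
n=11: y≈4.524581, sp=5, e=sp−y≈0.475419; I≈12.155742, D=e−e_prev≈-0.805306; u=3/2·0.475419+0·12.155742+0·(-0.805306)≈0.713129; next y=7/10·4.524581+1·0.713129≈3.880336
n=12: y≈3.880336, sp=5, e=sp−y≈1.119664; I≈13.275406, D=e−e_prev≈0.644245; u=3/2·1.119664+0·13.275406+0·0.644245≈1.679497; next y=7/10·3.880336+1·1.679497≈4.395732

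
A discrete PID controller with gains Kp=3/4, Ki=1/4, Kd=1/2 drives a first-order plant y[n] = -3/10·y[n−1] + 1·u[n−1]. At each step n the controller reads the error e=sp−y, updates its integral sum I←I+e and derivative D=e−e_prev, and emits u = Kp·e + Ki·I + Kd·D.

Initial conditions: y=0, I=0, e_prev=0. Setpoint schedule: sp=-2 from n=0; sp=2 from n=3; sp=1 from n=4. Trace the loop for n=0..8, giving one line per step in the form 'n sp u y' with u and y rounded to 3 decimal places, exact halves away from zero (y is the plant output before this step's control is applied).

(exact arithmetic carried between steps; '≈' marks a value shown rounded to 6 d.p. or computed from one; I and e_prev carry over from the previous line; the table rounds u and y to 3 d.p., halves away from zero)
n=0: y=0, sp=-2, e=sp−y=-2; I=-2, D=e−e_prev=-2; u=3/4·(-2)+1/4·(-2)+1/2·(-2)=-3; next y=-3/10·0+1·(-3)=-3
n=1: y=-3, sp=-2, e=sp−y=1; I=-1, D=e−e_prev=3; u=3/4·1+1/4·(-1)+1/2·3=2; next y=-3/10·(-3)+1·2=2.9
n=2: y=2.9, sp=-2, e=sp−y=-4.9; I=-5.9, D=e−e_prev=-5.9; u=3/4·(-4.9)+1/4·(-5.9)+1/2·(-5.9)=-8.1; next y=-3/10·2.9+1·(-8.1)=-8.97
n=3: y=-8.97, sp=2, e=sp−y=10.97; I=5.07, D=e−e_prev=15.87; u=3/4·10.97+1/4·5.07+1/2·15.87=17.43; next y=-3/10·(-8.97)+1·17.43=20.121
n=4: y=20.121, sp=1, e=sp−y=-19.121; I=-14.051, D=e−e_prev=-30.091; u=3/4·(-19.121)+1/4·(-14.051)+1/2·(-30.091)=-32.899; next y=-3/10·20.121+1·(-32.899)=-38.9353
n=5: y=-38.9353, sp=1, e=sp−y=39.9353; I=25.8843, D=e−e_prev=59.0563; u=3/4·39.9353+1/4·25.8843+1/2·59.0563=65.9507; next y=-3/10·(-38.9353)+1·65.9507=77.63129
n=6: y=77.63129, sp=1, e=sp−y=-76.63129; I=-50.74699, D=e−e_prev=-116.56659; u=3/4·(-76.63129)+1/4·(-50.74699)+1/2·(-116.56659)=-128.44351; next y=-3/10·77.63129+1·(-128.44351)=-151.732897
n=7: y=-151.732897, sp=1, e=sp−y=152.732897; I=101.985907, D=e−e_prev=229.364187; u=3/4·152.732897+1/4·101.985907+1/2·229.364187=254.728243; next y=-3/10·(-151.732897)+1·254.728243≈300.248112
n=8: y≈300.248112, sp=1, e=sp−y≈-299.248112; I≈-197.262205, D=e−e_prev≈-451.981009; u=3/4·(-299.248112)+1/4·(-197.262205)+1/2·(-451.981009)≈-499.742140; next y=-3/10·300.248112+1·(-499.742140)≈-589.816574

0 -2 -3.000 0.000
1 -2 2.000 -3.000
2 -2 -8.100 2.900
3 2 17.430 -8.970
4 1 -32.899 20.121
5 1 65.951 -38.935
6 1 -128.444 77.631
7 1 254.728 -151.733
8 1 -499.742 300.248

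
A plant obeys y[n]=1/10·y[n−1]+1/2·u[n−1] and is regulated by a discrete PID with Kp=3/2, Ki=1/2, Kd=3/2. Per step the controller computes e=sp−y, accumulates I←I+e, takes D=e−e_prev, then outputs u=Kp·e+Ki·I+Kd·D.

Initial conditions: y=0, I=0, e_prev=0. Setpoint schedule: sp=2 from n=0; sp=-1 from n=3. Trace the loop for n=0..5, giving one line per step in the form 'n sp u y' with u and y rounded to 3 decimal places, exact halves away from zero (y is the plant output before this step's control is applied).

(exact arithmetic carried between steps; '≈' marks a value shown rounded to 6 d.p. or computed from one; I and e_prev carry over from the previous line; the table rounds u and y to 3 d.p., halves away from zero)
n=0: y=0, sp=2, e=sp−y=2; I=2, D=e−e_prev=2; u=3/2·2+1/2·2+3/2·2=7; next y=1/10·0+1/2·7=3.5
n=1: y=3.5, sp=2, e=sp−y=-1.5; I=0.5, D=e−e_prev=-3.5; u=3/2·(-1.5)+1/2·0.5+3/2·(-3.5)=-7.25; next y=1/10·3.5+1/2·(-7.25)=-3.275
n=2: y=-3.275, sp=2, e=sp−y=5.275; I=5.775, D=e−e_prev=6.775; u=3/2·5.275+1/2·5.775+3/2·6.775=20.9625; next y=1/10·(-3.275)+1/2·20.9625=10.15375
n=3: y=10.15375, sp=-1, e=sp−y=-11.15375; I=-5.37875, D=e−e_prev=-16.42875; u=3/2·(-11.15375)+1/2·(-5.37875)+3/2·(-16.42875)=-44.063125; next y=1/10·10.15375+1/2·(-44.063125)≈-21.016188
n=4: y≈-21.016188, sp=-1, e=sp−y≈20.016188; I≈14.637438, D=e−e_prev≈31.169938; u=3/2·20.016188+1/2·14.637438+3/2·31.169938≈84.097906; next y=1/10·(-21.016188)+1/2·84.097906≈39.947334
n=5: y≈39.947334, sp=-1, e=sp−y≈-40.947334; I≈-26.309897, D=e−e_prev≈-60.963522; u=3/2·(-40.947334)+1/2·(-26.309897)+3/2·(-60.963522)≈-166.021233; next y=1/10·39.947334+1/2·(-166.021233)≈-79.015883

0 2 7.000 0.000
1 2 -7.250 3.500
2 2 20.963 -3.275
3 -1 -44.063 10.154
4 -1 84.098 -21.016
5 -1 -166.021 39.947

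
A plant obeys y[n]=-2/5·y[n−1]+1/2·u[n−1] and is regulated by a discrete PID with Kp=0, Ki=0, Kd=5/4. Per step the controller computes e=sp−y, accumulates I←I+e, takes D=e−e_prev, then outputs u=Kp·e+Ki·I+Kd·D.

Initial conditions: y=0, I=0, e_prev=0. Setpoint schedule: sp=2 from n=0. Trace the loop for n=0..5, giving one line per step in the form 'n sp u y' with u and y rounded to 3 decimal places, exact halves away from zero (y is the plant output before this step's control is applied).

(exact arithmetic carried between steps; '≈' marks a value shown rounded to 6 d.p. or computed from one; I and e_prev carry over from the previous line; the table rounds u and y to 3 d.p., halves away from zero)
n=0: y=0, sp=2, e=sp−y=2; I=2, D=e−e_prev=2; u=0·2+0·2+5/4·2=2.5; next y=-2/5·0+1/2·2.5=1.25
n=1: y=1.25, sp=2, e=sp−y=0.75; I=2.75, D=e−e_prev=-1.25; u=0·0.75+0·2.75+5/4·(-1.25)=-1.5625; next y=-2/5·1.25+1/2·(-1.5625)=-1.28125
n=2: y=-1.28125, sp=2, e=sp−y=3.28125; I=6.03125, D=e−e_prev=2.53125; u=0·3.28125+0·6.03125+5/4·2.53125≈3.164063; next y=-2/5·(-1.28125)+1/2·3.164063≈2.094531
n=3: y≈2.094531, sp=2, e=sp−y≈-0.094531; I≈5.936719, D=e−e_prev≈-3.375781; u=0·(-0.094531)+0·5.936719+5/4·(-3.375781)≈-4.219727; next y=-2/5·2.094531+1/2·(-4.219727)≈-2.947676
n=4: y≈-2.947676, sp=2, e=sp−y≈4.947676; I≈10.884395, D=e−e_prev≈5.042207; u=0·4.947676+0·10.884395+5/4·5.042207≈6.302759; next y=-2/5·(-2.947676)+1/2·6.302759≈4.330450
n=5: y≈4.330450, sp=2, e=sp−y≈-2.330450; I≈8.553945, D=e−e_prev≈-7.278125; u=0·(-2.330450)+0·8.553945+5/4·(-7.278125)≈-9.097657; next y=-2/5·4.330450+1/2·(-9.097657)≈-6.281008

0 2 2.500 0.000
1 2 -1.563 1.250
2 2 3.164 -1.281
3 2 -4.220 2.095
4 2 6.303 -2.948
5 2 -9.098 4.330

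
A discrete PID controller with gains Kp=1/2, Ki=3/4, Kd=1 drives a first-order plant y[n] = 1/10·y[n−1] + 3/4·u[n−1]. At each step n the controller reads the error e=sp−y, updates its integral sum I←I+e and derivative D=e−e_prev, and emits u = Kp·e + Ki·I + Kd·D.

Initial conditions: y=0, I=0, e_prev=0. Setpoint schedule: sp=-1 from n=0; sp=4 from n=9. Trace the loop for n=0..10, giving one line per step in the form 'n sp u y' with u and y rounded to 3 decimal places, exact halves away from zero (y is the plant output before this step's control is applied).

0 -1 -2.250 0.000
1 -1 1.797 -1.688
2 -1 -5.824 1.179
3 -1 7.624 -4.250
4 -1 -16.840 5.293
5 -1 27.119 -12.101
6 -1 -52.216 19.129
7 -1 90.768 -37.249
8 -1 -167.024 64.351
9 4 308.978 -118.833
10 4 -549.119 219.850

(exact arithmetic carried between steps; '≈' marks a value shown rounded to 6 d.p. or computed from one; I and e_prev carry over from the previous line; the table rounds u and y to 3 d.p., halves away from zero)
n=0: y=0, sp=-1, e=sp−y=-1; I=-1, D=e−e_prev=-1; u=1/2·(-1)+3/4·(-1)+1·(-1)=-2.25; next y=1/10·0+3/4·(-2.25)=-1.6875
n=1: y=-1.6875, sp=-1, e=sp−y=0.6875; I=-0.3125, D=e−e_prev=1.6875; u=1/2·0.6875+3/4·(-0.3125)+1·1.6875=1.796875; next y=1/10·(-1.6875)+3/4·1.796875≈1.178906
n=2: y≈1.178906, sp=-1, e=sp−y≈-2.178906; I≈-2.491406, D=e−e_prev≈-2.866406; u=1/2·(-2.178906)+3/4·(-2.491406)+1·(-2.866406)≈-5.824414; next y=1/10·1.178906+3/4·(-5.824414)≈-4.250420
n=3: y≈-4.250420, sp=-1, e=sp−y≈3.250420; I≈0.759014, D=e−e_prev≈5.429326; u=1/2·3.250420+3/4·0.759014+1·5.429326≈7.623796; next y=1/10·(-4.250420)+3/4·7.623796≈5.292805
n=4: y≈5.292805, sp=-1, e=sp−y≈-6.292805; I≈-5.533792, D=e−e_prev≈-9.543225; u=1/2·(-6.292805)+3/4·(-5.533792)+1·(-9.543225)≈-16.839972; next y=1/10·5.292805+3/4·(-16.839972)≈-12.100698
n=5: y≈-12.100698, sp=-1, e=sp−y≈11.100698; I≈5.566907, D=e−e_prev≈17.393503; u=1/2·11.100698+3/4·5.566907+1·17.393503≈27.119032; next y=1/10·(-12.100698)+3/4·27.119032≈19.129205
n=6: y≈19.129205, sp=-1, e=sp−y≈-20.129205; I≈-14.562298, D=e−e_prev≈-31.229903; u=1/2·(-20.129205)+3/4·(-14.562298)+1·(-31.229903)≈-52.216228; next y=1/10·19.129205+3/4·(-52.216228)≈-37.249251
n=7: y≈-37.249251, sp=-1, e=sp−y≈36.249251; I≈21.686953, D=e−e_prev≈56.378455; u=1/2·36.249251+3/4·21.686953+1·56.378455≈90.768295; next y=1/10·(-37.249251)+3/4·90.768295≈64.351297
n=8: y≈64.351297, sp=-1, e=sp−y≈-65.351297; I≈-43.664344, D=e−e_prev≈-101.600547; u=1/2·(-65.351297)+3/4·(-43.664344)+1·(-101.600547)≈-167.024453; next y=1/10·64.351297+3/4·(-167.024453)≈-118.833210
n=9: y≈-118.833210, sp=4, e=sp−y≈122.833210; I≈79.168867, D=e−e_prev≈188.184507; u=1/2·122.833210+3/4·79.168867+1·188.184507≈308.977762; next y=1/10·(-118.833210)+3/4·308.977762≈219.850001
n=10: y≈219.850001, sp=4, e=sp−y≈-215.850001; I≈-136.681134, D=e−e_prev≈-338.683211; u=1/2·(-215.850001)+3/4·(-136.681134)+1·(-338.683211)≈-549.119062; next y=1/10·219.850001+3/4·(-549.119062)≈-389.854296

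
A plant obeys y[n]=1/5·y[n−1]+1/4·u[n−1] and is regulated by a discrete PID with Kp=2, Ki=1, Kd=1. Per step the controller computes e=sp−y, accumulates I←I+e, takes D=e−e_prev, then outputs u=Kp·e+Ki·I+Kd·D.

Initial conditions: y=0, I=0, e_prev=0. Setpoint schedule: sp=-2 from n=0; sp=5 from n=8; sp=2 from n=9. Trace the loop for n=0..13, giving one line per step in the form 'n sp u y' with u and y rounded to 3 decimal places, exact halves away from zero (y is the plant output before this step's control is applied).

0 -2 -8.000 0.000
1 -2 0.000 -2.000
2 -2 -8.400 -0.400
3 -2 -1.280 -2.180
4 -2 -8.576 -0.756
5 -2 -2.239 -2.295
6 -2 -8.589 -1.019
7 -2 -2.965 -2.351
8 5 19.496 -1.211
9 2 -15.526 4.632
10 2 21.033 -2.955
11 2 -12.088 4.667
12 2 19.890 -2.089
13 2 -9.351 4.555

(exact arithmetic carried between steps; '≈' marks a value shown rounded to 6 d.p. or computed from one; I and e_prev carry over from the previous line; the table rounds u and y to 3 d.p., halves away from zero)
n=0: y=0, sp=-2, e=sp−y=-2; I=-2, D=e−e_prev=-2; u=2·(-2)+1·(-2)+1·(-2)=-8; next y=1/5·0+1/4·(-8)=-2
n=1: y=-2, sp=-2, e=sp−y=0; I=-2, D=e−e_prev=2; u=2·0+1·(-2)+1·2=0; next y=1/5·(-2)+1/4·0=-0.4
n=2: y=-0.4, sp=-2, e=sp−y=-1.6; I=-3.6, D=e−e_prev=-1.6; u=2·(-1.6)+1·(-3.6)+1·(-1.6)=-8.4; next y=1/5·(-0.4)+1/4·(-8.4)=-2.18
n=3: y=-2.18, sp=-2, e=sp−y=0.18; I=-3.42, D=e−e_prev=1.78; u=2·0.18+1·(-3.42)+1·1.78=-1.28; next y=1/5·(-2.18)+1/4·(-1.28)=-0.756
n=4: y=-0.756, sp=-2, e=sp−y=-1.244; I=-4.664, D=e−e_prev=-1.424; u=2·(-1.244)+1·(-4.664)+1·(-1.424)=-8.576; next y=1/5·(-0.756)+1/4·(-8.576)=-2.2952
n=5: y=-2.2952, sp=-2, e=sp−y=0.2952; I=-4.3688, D=e−e_prev=1.5392; u=2·0.2952+1·(-4.3688)+1·1.5392=-2.2392; next y=1/5·(-2.2952)+1/4·(-2.2392)=-1.01884
n=6: y=-1.01884, sp=-2, e=sp−y=-0.98116; I=-5.34996, D=e−e_prev=-1.27636; u=2·(-0.98116)+1·(-5.34996)+1·(-1.27636)=-8.58864; next y=1/5·(-1.01884)+1/4·(-8.58864)=-2.350928
n=7: y=-2.350928, sp=-2, e=sp−y=0.350928; I=-4.999032, D=e−e_prev=1.332088; u=2·0.350928+1·(-4.999032)+1·1.332088=-2.965088; next y=1/5·(-2.350928)+1/4·(-2.965088)≈-1.211458
n=8: y≈-1.211458, sp=5, e=sp−y≈6.211458; I≈1.212426, D=e−e_prev≈5.860530; u=2·6.211458+1·1.212426+1·5.860530≈19.495870; next y=1/5·(-1.211458)+1/4·19.495870≈4.631676
n=9: y≈4.631676, sp=2, e=sp−y≈-2.631676; I≈-1.419250, D=e−e_prev≈-8.843134; u=2·(-2.631676)+1·(-1.419250)+1·(-8.843134)≈-15.525736; next y=1/5·4.631676+1/4·(-15.525736)≈-2.955099
n=10: y≈-2.955099, sp=2, e=sp−y≈4.955099; I≈3.535848, D=e−e_prev≈7.586775; u=2·4.955099+1·3.535848+1·7.586775≈21.032821; next y=1/5·(-2.955099)+1/4·21.032821≈4.667185
n=11: y≈4.667185, sp=2, e=sp−y≈-2.667185; I≈0.868663, D=e−e_prev≈-7.622284; u=2·(-2.667185)+1·0.868663+1·(-7.622284)≈-12.087992; next y=1/5·4.667185+1/4·(-12.087992)≈-2.088561
n=12: y≈-2.088561, sp=2, e=sp−y≈4.088561; I≈4.957224, D=e−e_prev≈6.755747; u=2·4.088561+1·4.957224+1·6.755747≈19.890092; next y=1/5·(-2.088561)+1/4·19.890092≈4.554811
n=13: y≈4.554811, sp=2, e=sp−y≈-2.554811; I≈2.402413, D=e−e_prev≈-6.643372; u=2·(-2.554811)+1·2.402413+1·(-6.643372)≈-9.350581; next y=1/5·4.554811+1/4·(-9.350581)≈-1.426683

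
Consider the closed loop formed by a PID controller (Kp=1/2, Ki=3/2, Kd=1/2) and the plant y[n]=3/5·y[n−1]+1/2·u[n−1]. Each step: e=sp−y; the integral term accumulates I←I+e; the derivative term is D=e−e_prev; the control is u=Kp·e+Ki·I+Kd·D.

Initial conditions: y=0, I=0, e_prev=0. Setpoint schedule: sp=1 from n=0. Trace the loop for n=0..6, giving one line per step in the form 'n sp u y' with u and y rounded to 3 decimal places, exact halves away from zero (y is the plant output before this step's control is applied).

(exact arithmetic carried between steps; '≈' marks a value shown rounded to 6 d.p. or computed from one; I and e_prev carry over from the previous line; the table rounds u and y to 3 d.p., halves away from zero)
n=0: y=0, sp=1, e=sp−y=1; I=1, D=e−e_prev=1; u=1/2·1+3/2·1+1/2·1=2.5; next y=3/5·0+1/2·2.5=1.25
n=1: y=1.25, sp=1, e=sp−y=-0.25; I=0.75, D=e−e_prev=-1.25; u=1/2·(-0.25)+3/2·0.75+1/2·(-1.25)=0.375; next y=3/5·1.25+1/2·0.375=0.9375
n=2: y=0.9375, sp=1, e=sp−y=0.0625; I=0.8125, D=e−e_prev=0.3125; u=1/2·0.0625+3/2·0.8125+1/2·0.3125=1.40625; next y=3/5·0.9375+1/2·1.40625=1.265625
n=3: y=1.265625, sp=1, e=sp−y=-0.265625; I=0.546875, D=e−e_prev=-0.328125; u=1/2·(-0.265625)+3/2·0.546875+1/2·(-0.328125)≈0.523438; next y=3/5·1.265625+1/2·0.523438≈1.021094
n=4: y≈1.021094, sp=1, e=sp−y≈-0.021094; I≈0.525781, D=e−e_prev≈0.244531; u=1/2·(-0.021094)+3/2·0.525781+1/2·0.244531≈0.900391; next y=3/5·1.021094+1/2·0.900391≈1.062852
n=5: y≈1.062852, sp=1, e=sp−y≈-0.062852; I≈0.462930, D=e−e_prev≈-0.041758; u=1/2·(-0.062852)+3/2·0.462930+1/2·(-0.041758)≈0.642090; next y=3/5·1.062852+1/2·0.642090≈0.958756
n=6: y≈0.958756, sp=1, e=sp−y≈0.041244; I≈0.504174, D=e−e_prev≈0.104096; u=1/2·0.041244+3/2·0.504174+1/2·0.104096≈0.828931; next y=3/5·0.958756+1/2·0.828931≈0.989719

0 1 2.500 0.000
1 1 0.375 1.250
2 1 1.406 0.938
3 1 0.523 1.266
4 1 0.900 1.021
5 1 0.642 1.063
6 1 0.829 0.959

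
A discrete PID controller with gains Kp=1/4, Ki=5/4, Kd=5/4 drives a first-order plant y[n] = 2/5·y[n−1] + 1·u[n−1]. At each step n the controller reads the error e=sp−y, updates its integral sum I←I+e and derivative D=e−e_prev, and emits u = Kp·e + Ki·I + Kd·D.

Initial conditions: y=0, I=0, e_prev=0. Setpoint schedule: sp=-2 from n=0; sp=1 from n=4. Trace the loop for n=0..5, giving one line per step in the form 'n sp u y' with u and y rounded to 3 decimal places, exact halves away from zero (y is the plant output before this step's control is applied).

(exact arithmetic carried between steps; '≈' marks a value shown rounded to 6 d.p. or computed from one; I and e_prev carry over from the previous line; the table rounds u and y to 3 d.p., halves away from zero)
n=0: y=0, sp=-2, e=sp−y=-2; I=-2, D=e−e_prev=-2; u=1/4·(-2)+5/4·(-2)+5/4·(-2)=-5.5; next y=2/5·0+1·(-5.5)=-5.5
n=1: y=-5.5, sp=-2, e=sp−y=3.5; I=1.5, D=e−e_prev=5.5; u=1/4·3.5+5/4·1.5+5/4·5.5=9.625; next y=2/5·(-5.5)+1·9.625=7.425
n=2: y=7.425, sp=-2, e=sp−y=-9.425; I=-7.925, D=e−e_prev=-12.925; u=1/4·(-9.425)+5/4·(-7.925)+5/4·(-12.925)=-28.41875; next y=2/5·7.425+1·(-28.41875)=-25.44875
n=3: y=-25.44875, sp=-2, e=sp−y=23.44875; I=15.52375, D=e−e_prev=32.87375; u=1/4·23.44875+5/4·15.52375+5/4·32.87375≈66.359063; next y=2/5·(-25.44875)+1·66.359063≈56.179563
n=4: y≈56.179563, sp=1, e=sp−y≈-55.179563; I≈-39.655813, D=e−e_prev≈-78.628313; u=1/4·(-55.179563)+5/4·(-39.655813)+5/4·(-78.628313)≈-161.650047; next y=2/5·56.179563+1·(-161.650047)≈-139.178222
n=5: y≈-139.178222, sp=1, e=sp−y≈140.178222; I≈100.522409, D=e−e_prev≈195.357784; u=1/4·140.178222+5/4·100.522409+5/4·195.357784≈404.894798; next y=2/5·(-139.178222)+1·404.894798≈349.223509

0 -2 -5.500 0.000
1 -2 9.625 -5.500
2 -2 -28.419 7.425
3 -2 66.359 -25.449
4 1 -161.650 56.180
5 1 404.895 -139.178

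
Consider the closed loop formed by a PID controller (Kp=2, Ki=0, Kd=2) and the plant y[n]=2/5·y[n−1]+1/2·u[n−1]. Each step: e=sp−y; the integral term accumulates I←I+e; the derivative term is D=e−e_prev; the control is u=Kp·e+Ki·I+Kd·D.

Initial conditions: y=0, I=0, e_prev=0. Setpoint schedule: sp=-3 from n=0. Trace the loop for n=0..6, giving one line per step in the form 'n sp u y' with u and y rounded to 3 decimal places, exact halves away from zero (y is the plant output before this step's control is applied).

(exact arithmetic carried between steps; '≈' marks a value shown rounded to 6 d.p. or computed from one; I and e_prev carry over from the previous line; the table rounds u and y to 3 d.p., halves away from zero)
n=0: y=0, sp=-3, e=sp−y=-3; I=-3, D=e−e_prev=-3; u=2·(-3)+0·(-3)+2·(-3)=-12; next y=2/5·0+1/2·(-12)=-6
n=1: y=-6, sp=-3, e=sp−y=3; I=0, D=e−e_prev=6; u=2·3+0·0+2·6=18; next y=2/5·(-6)+1/2·18=6.6
n=2: y=6.6, sp=-3, e=sp−y=-9.6; I=-9.6, D=e−e_prev=-12.6; u=2·(-9.6)+0·(-9.6)+2·(-12.6)=-44.4; next y=2/5·6.6+1/2·(-44.4)=-19.56
n=3: y=-19.56, sp=-3, e=sp−y=16.56; I=6.96, D=e−e_prev=26.16; u=2·16.56+0·6.96+2·26.16=85.44; next y=2/5·(-19.56)+1/2·85.44=34.896
n=4: y=34.896, sp=-3, e=sp−y=-37.896; I=-30.936, D=e−e_prev=-54.456; u=2·(-37.896)+0·(-30.936)+2·(-54.456)=-184.704; next y=2/5·34.896+1/2·(-184.704)=-78.3936
n=5: y=-78.3936, sp=-3, e=sp−y=75.3936; I=44.4576, D=e−e_prev=113.2896; u=2·75.3936+0·44.4576+2·113.2896=377.3664; next y=2/5·(-78.3936)+1/2·377.3664=157.32576
n=6: y=157.32576, sp=-3, e=sp−y=-160.32576; I=-115.86816, D=e−e_prev=-235.71936; u=2·(-160.32576)+0·(-115.86816)+2·(-235.71936)=-792.09024; next y=2/5·157.32576+1/2·(-792.09024)=-333.114816

0 -3 -12.000 0.000
1 -3 18.000 -6.000
2 -3 -44.400 6.600
3 -3 85.440 -19.560
4 -3 -184.704 34.896
5 -3 377.366 -78.394
6 -3 -792.090 157.326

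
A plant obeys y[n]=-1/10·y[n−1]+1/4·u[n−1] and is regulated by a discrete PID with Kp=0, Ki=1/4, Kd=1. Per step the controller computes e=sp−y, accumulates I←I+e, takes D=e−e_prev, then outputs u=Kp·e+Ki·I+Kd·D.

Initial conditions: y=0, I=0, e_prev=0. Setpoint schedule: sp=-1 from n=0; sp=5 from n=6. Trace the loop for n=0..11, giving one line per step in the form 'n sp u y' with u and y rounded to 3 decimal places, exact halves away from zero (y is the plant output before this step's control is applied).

(exact arithmetic carried between steps; '≈' marks a value shown rounded to 6 d.p. or computed from one; I and e_prev carry over from the previous line; the table rounds u and y to 3 d.p., halves away from zero)
n=0: y=0, sp=-1, e=sp−y=-1; I=-1, D=e−e_prev=-1; u=0·(-1)+1/4·(-1)+1·(-1)=-1.25; next y=-1/10·0+1/4·(-1.25)=-0.3125
n=1: y=-0.3125, sp=-1, e=sp−y=-0.6875; I=-1.6875, D=e−e_prev=0.3125; u=0·(-0.6875)+1/4·(-1.6875)+1·0.3125=-0.109375; next y=-1/10·(-0.3125)+1/4·(-0.109375)≈0.003906
n=2: y≈0.003906, sp=-1, e=sp−y≈-1.003906; I≈-2.691406, D=e−e_prev≈-0.316406; u=0·(-1.003906)+1/4·(-2.691406)+1·(-0.316406)≈-0.989258; next y=-1/10·0.003906+1/4·(-0.989258)≈-0.247705
n=3: y≈-0.247705, sp=-1, e=sp−y≈-0.752295; I≈-3.443701, D=e−e_prev≈0.251611; u=0·(-0.752295)+1/4·(-3.443701)+1·0.251611≈-0.609314; next y=-1/10·(-0.247705)+1/4·(-0.609314)≈-0.127558
n=4: y≈-0.127558, sp=-1, e=sp−y≈-0.872442; I≈-4.316143, D=e−e_prev≈-0.120147; u=0·(-0.872442)+1/4·(-4.316143)+1·(-0.120147)≈-1.199183; next y=-1/10·(-0.127558)+1/4·(-1.199183)≈-0.287040
n=5: y≈-0.287040, sp=-1, e=sp−y≈-0.712960; I≈-5.029103, D=e−e_prev≈0.159482; u=0·(-0.712960)+1/4·(-5.029103)+1·0.159482≈-1.097794; next y=-1/10·(-0.287040)+1/4·(-1.097794)≈-0.245744
n=6: y≈-0.245744, sp=5, e=sp−y≈5.245744; I≈0.216641, D=e−e_prev≈5.958705; u=0·5.245744+1/4·0.216641+1·5.958705≈6.012865; next y=-1/10·(-0.245744)+1/4·6.012865≈1.527791
n=7: y≈1.527791, sp=5, e=sp−y≈3.472209; I≈3.688851, D=e−e_prev≈-1.773535; u=0·3.472209+1/4·3.688851+1·(-1.773535)≈-0.851322; next y=-1/10·1.527791+1/4·(-0.851322)≈-0.365610
n=8: y≈-0.365610, sp=5, e=sp−y≈5.365610; I≈9.054460, D=e−e_prev≈1.893400; u=0·5.365610+1/4·9.054460+1·1.893400≈4.157015; next y=-1/10·(-0.365610)+1/4·4.157015≈1.075815
n=9: y≈1.075815, sp=5, e=sp−y≈3.924185; I≈12.978645, D=e−e_prev≈-1.441425; u=0·3.924185+1/4·12.978645+1·(-1.441425)≈1.803237; next y=-1/10·1.075815+1/4·1.803237≈0.343228
n=10: y≈0.343228, sp=5, e=sp−y≈4.656772; I≈17.635418, D=e−e_prev≈0.732587; u=0·4.656772+1/4·17.635418+1·0.732587≈5.141442; next y=-1/10·0.343228+1/4·5.141442≈1.251038
n=11: y≈1.251038, sp=5, e=sp−y≈3.748962; I≈21.384380, D=e−e_prev≈-0.907810; u=0·3.748962+1/4·21.384380+1·(-0.907810)≈4.438285; next y=-1/10·1.251038+1/4·4.438285≈0.984468

0 -1 -1.250 0.000
1 -1 -0.109 -0.313
2 -1 -0.989 0.004
3 -1 -0.609 -0.248
4 -1 -1.199 -0.128
5 -1 -1.098 -0.287
6 5 6.013 -0.246
7 5 -0.851 1.528
8 5 4.157 -0.366
9 5 1.803 1.076
10 5 5.141 0.343
11 5 4.438 1.251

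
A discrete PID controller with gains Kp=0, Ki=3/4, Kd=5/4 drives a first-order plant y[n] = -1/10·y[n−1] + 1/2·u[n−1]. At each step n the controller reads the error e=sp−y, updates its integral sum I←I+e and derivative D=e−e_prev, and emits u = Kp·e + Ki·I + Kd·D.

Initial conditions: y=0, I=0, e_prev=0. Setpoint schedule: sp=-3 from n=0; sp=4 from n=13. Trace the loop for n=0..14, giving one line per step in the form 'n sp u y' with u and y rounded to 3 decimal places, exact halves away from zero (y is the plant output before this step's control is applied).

0 -3 -6.000 0.000
1 -3 1.500 -3.000
2 -3 -10.350 1.050
3 -3 4.335 -5.280
4 -3 -17.819 2.696
5 -3 11.628 -9.179
6 -3 -30.402 6.732
7 -3 27.399 -15.874
8 -3 -53.525 15.287
9 -3 58.868 -28.291
10 -3 -97.745 32.263
11 -3 120.225 -52.099
12 -3 -183.246 65.322
13 4 253.244 -98.155
14 4 -352.422 136.437

(exact arithmetic carried between steps; '≈' marks a value shown rounded to 6 d.p. or computed from one; I and e_prev carry over from the previous line; the table rounds u and y to 3 d.p., halves away from zero)
n=0: y=0, sp=-3, e=sp−y=-3; I=-3, D=e−e_prev=-3; u=0·(-3)+3/4·(-3)+5/4·(-3)=-6; next y=-1/10·0+1/2·(-6)=-3
n=1: y=-3, sp=-3, e=sp−y=0; I=-3, D=e−e_prev=3; u=0·0+3/4·(-3)+5/4·3=1.5; next y=-1/10·(-3)+1/2·1.5=1.05
n=2: y=1.05, sp=-3, e=sp−y=-4.05; I=-7.05, D=e−e_prev=-4.05; u=0·(-4.05)+3/4·(-7.05)+5/4·(-4.05)=-10.35; next y=-1/10·1.05+1/2·(-10.35)=-5.28
n=3: y=-5.28, sp=-3, e=sp−y=2.28; I=-4.77, D=e−e_prev=6.33; u=0·2.28+3/4·(-4.77)+5/4·6.33=4.335; next y=-1/10·(-5.28)+1/2·4.335=2.6955
n=4: y=2.6955, sp=-3, e=sp−y=-5.6955; I=-10.4655, D=e−e_prev=-7.9755; u=0·(-5.6955)+3/4·(-10.4655)+5/4·(-7.9755)=-17.8185; next y=-1/10·2.6955+1/2·(-17.8185)=-9.1788
n=5: y=-9.1788, sp=-3, e=sp−y=6.1788; I=-4.2867, D=e−e_prev=11.8743; u=0·6.1788+3/4·(-4.2867)+5/4·11.8743=11.62785; next y=-1/10·(-9.1788)+1/2·11.62785=6.731805
n=6: y=6.731805, sp=-3, e=sp−y=-9.731805; I=-14.018505, D=e−e_prev=-15.910605; u=0·(-9.731805)+3/4·(-14.018505)+5/4·(-15.910605)=-30.402135; next y=-1/10·6.731805+1/2·(-30.402135)=-15.874248
n=7: y=-15.874248, sp=-3, e=sp−y=12.874248; I=-1.144257, D=e−e_prev=22.606053; u=0·12.874248+3/4·(-1.144257)+5/4·22.606053≈27.399374; next y=-1/10·(-15.874248)+1/2·27.399374≈15.287112
n=8: y≈15.287112, sp=-3, e=sp−y≈-18.287112; I≈-19.431369, D=e−e_prev≈-31.161360; u=0·(-18.287112)+3/4·(-19.431369)+5/4·(-31.161360)≈-53.525226; next y=-1/10·15.287112+1/2·(-53.525226)≈-28.291324
n=9: y≈-28.291324, sp=-3, e=sp−y≈25.291324; I≈5.859956, D=e−e_prev≈43.578436; u=0·25.291324+3/4·5.859956+5/4·43.578436≈58.868011; next y=-1/10·(-28.291324)+1/2·58.868011≈32.263138
n=10: y≈32.263138, sp=-3, e=sp−y≈-35.263138; I≈-29.403182, D=e−e_prev≈-60.554462; u=0·(-35.263138)+3/4·(-29.403182)+5/4·(-60.554462)≈-97.745464; next y=-1/10·32.263138+1/2·(-97.745464)≈-52.099046
n=11: y≈-52.099046, sp=-3, e=sp−y≈49.099046; I≈19.695864, D=e−e_prev≈84.362184; u=0·49.099046+3/4·19.695864+5/4·84.362184≈120.224628; next y=-1/10·(-52.099046)+1/2·120.224628≈65.322218
n=12: y≈65.322218, sp=-3, e=sp−y≈-68.322218; I≈-48.626355, D=e−e_prev≈-117.421264; u=0·(-68.322218)+3/4·(-48.626355)+5/4·(-117.421264)≈-183.246347; next y=-1/10·65.322218+1/2·(-183.246347)≈-98.155395
n=13: y≈-98.155395, sp=4, e=sp−y≈102.155395; I≈53.529040, D=e−e_prev≈170.477614; u=0·102.155395+3/4·53.529040+5/4·170.477614≈253.243797; next y=-1/10·(-98.155395)+1/2·253.243797≈136.437438
n=14: y≈136.437438, sp=4, e=sp−y≈-132.437438; I≈-78.908398, D=e−e_prev≈-234.592833; u=0·(-132.437438)+3/4·(-78.908398)+5/4·(-234.592833)≈-352.422340; next y=-1/10·136.437438+1/2·(-352.422340)≈-189.854914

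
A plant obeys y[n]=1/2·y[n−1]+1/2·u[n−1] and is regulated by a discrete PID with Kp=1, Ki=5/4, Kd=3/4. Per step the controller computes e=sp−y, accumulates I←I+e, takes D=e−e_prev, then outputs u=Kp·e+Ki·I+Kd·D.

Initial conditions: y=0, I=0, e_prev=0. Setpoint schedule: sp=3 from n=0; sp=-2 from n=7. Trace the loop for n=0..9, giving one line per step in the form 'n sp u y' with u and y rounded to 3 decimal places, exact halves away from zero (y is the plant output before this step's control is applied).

0 3 9.000 0.000
1 3 -3.000 4.500
2 3 9.750 0.750
3 3 -3.750 5.250
4 3 10.313 0.750
5 3 -4.594 5.531
6 3 11.016 0.469
7 -2 -20.438 5.742
8 -2 16.859 -7.348
9 -2 -22.584 4.756

(exact arithmetic carried between steps; '≈' marks a value shown rounded to 6 d.p. or computed from one; I and e_prev carry over from the previous line; the table rounds u and y to 3 d.p., halves away from zero)
n=0: y=0, sp=3, e=sp−y=3; I=3, D=e−e_prev=3; u=1·3+5/4·3+3/4·3=9; next y=1/2·0+1/2·9=4.5
n=1: y=4.5, sp=3, e=sp−y=-1.5; I=1.5, D=e−e_prev=-4.5; u=1·(-1.5)+5/4·1.5+3/4·(-4.5)=-3; next y=1/2·4.5+1/2·(-3)=0.75
n=2: y=0.75, sp=3, e=sp−y=2.25; I=3.75, D=e−e_prev=3.75; u=1·2.25+5/4·3.75+3/4·3.75=9.75; next y=1/2·0.75+1/2·9.75=5.25
n=3: y=5.25, sp=3, e=sp−y=-2.25; I=1.5, D=e−e_prev=-4.5; u=1·(-2.25)+5/4·1.5+3/4·(-4.5)=-3.75; next y=1/2·5.25+1/2·(-3.75)=0.75
n=4: y=0.75, sp=3, e=sp−y=2.25; I=3.75, D=e−e_prev=4.5; u=1·2.25+5/4·3.75+3/4·4.5=10.3125; next y=1/2·0.75+1/2·10.3125=5.53125
n=5: y=5.53125, sp=3, e=sp−y=-2.53125; I=1.21875, D=e−e_prev=-4.78125; u=1·(-2.53125)+5/4·1.21875+3/4·(-4.78125)=-4.59375; next y=1/2·5.53125+1/2·(-4.59375)=0.46875
n=6: y=0.46875, sp=3, e=sp−y=2.53125; I=3.75, D=e−e_prev=5.0625; u=1·2.53125+5/4·3.75+3/4·5.0625=11.015625; next y=1/2·0.46875+1/2·11.015625≈5.742188
n=7: y≈5.742188, sp=-2, e=sp−y≈-7.742188; I≈-3.992188, D=e−e_prev≈-10.273438; u=1·(-7.742188)+5/4·(-3.992188)+3/4·(-10.273438)≈-20.4375; next y=1/2·5.742188+1/2·(-20.4375)≈-7.347656
n=8: y≈-7.347656, sp=-2, e=sp−y≈5.347656; I≈1.355469, D=e−e_prev≈13.089844; u=1·5.347656+5/4·1.355469+3/4·13.089844≈16.859375; next y=1/2·(-7.347656)+1/2·16.859375≈4.755859
n=9: y≈4.755859, sp=-2, e=sp−y≈-6.755859; I≈-5.400391, D=e−e_prev≈-12.103516; u=1·(-6.755859)+5/4·(-5.400391)+3/4·(-12.103516)≈-22.583984; next y=1/2·4.755859+1/2·(-22.583984)≈-8.914063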